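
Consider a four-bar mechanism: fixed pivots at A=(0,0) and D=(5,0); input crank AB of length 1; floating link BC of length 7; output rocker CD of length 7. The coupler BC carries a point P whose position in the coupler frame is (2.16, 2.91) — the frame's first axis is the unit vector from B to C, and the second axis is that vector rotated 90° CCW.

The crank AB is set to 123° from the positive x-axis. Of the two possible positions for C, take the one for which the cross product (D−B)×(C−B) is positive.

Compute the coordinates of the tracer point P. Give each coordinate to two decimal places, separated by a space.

-1.86 4.22

A=(0,0), D=(5.00,0)
B = A + 1.00·(cos123°, sin123°) = (-0.5446, 0.8387)
|BD| = 5.6077
circle(B,7.00) ∩ circle(D,7.00): a=2.8039, h=6.4139
  candidates: C₊=(3.1869,6.7611) cross=35.967; C₋=(1.2684,-5.9225) cross=-35.967
  mode + wants cross > 0 → take C=(3.1869,6.7611) (cross=35.967)
ex = (C−B)/|BC| = (0.5331,0.8461); ey = (-0.8461,0.5331)
P = B + 2.16·ex + 2.91·ey = (-1.8552,4.2174)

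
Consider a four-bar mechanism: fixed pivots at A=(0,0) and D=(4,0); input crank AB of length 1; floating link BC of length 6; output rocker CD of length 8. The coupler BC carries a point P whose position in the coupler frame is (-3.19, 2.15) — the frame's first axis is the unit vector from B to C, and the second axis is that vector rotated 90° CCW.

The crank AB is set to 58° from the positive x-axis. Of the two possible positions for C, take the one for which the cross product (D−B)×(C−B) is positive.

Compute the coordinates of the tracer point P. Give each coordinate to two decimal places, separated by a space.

A=(0,0), D=(4.00,0)
B = A + 1.00·(cos58°, sin58°) = (0.5299, 0.8480)
|BD| = 3.5722
circle(B,6.00) ∩ circle(D,8.00): a=-2.1330, h=5.6080
  candidates: C₊=(-0.2108,6.8022) cross=20.033; C₋=(-2.8735,-4.0933) cross=-20.033
  mode + wants cross > 0 → take C=(-0.2108,6.8022) (cross=20.033)
ex = (C−B)/|BC| = (-0.1235,0.9924); ey = (-0.9924,-0.1235)
P = B + -3.19·ex + 2.15·ey = (-1.2098,-2.5830)

-1.21 -2.58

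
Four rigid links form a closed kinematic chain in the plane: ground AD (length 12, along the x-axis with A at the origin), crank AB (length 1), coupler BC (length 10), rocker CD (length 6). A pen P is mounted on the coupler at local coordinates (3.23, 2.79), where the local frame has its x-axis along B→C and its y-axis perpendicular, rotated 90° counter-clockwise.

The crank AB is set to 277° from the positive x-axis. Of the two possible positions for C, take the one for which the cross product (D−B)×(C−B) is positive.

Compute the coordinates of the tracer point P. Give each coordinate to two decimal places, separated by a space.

A=(0,0), D=(12.00,0)
B = A + 1.00·(cos277°, sin277°) = (0.1219, -0.9925)
|BD| = 11.9195
circle(B,10.00) ∩ circle(D,6.00): a=8.6444, h=5.0273
  candidates: C₊=(8.3177,4.7371) cross=59.923; C₋=(9.1549,-5.2826) cross=-59.923
  mode + wants cross > 0 → take C=(8.3177,4.7371) (cross=59.923)
ex = (C−B)/|BC| = (0.8196,0.5730); ey = (-0.5730,0.8196)
P = B + 3.23·ex + 2.79·ey = (1.1705,3.1448)

1.17 3.14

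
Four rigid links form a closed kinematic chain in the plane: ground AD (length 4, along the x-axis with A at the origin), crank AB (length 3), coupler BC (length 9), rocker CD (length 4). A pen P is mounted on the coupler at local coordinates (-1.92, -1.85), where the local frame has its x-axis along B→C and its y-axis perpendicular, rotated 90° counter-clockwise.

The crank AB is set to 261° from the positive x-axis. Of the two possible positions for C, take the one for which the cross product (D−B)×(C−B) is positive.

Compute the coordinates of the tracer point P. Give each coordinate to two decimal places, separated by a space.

-0.41 -5.63

A=(0,0), D=(4.00,0)
B = A + 3.00·(cos261°, sin261°) = (-0.4693, -2.9631)
|BD| = 5.3623
circle(B,9.00) ∩ circle(D,4.00): a=8.7420, h=2.1396
  candidates: C₊=(5.6345,3.6508) cross=11.473; C₋=(7.9991,0.0842) cross=-11.473
  mode + wants cross > 0 → take C=(5.6345,3.6508) (cross=11.473)
ex = (C−B)/|BC| = (0.6782,0.7349); ey = (-0.7349,0.6782)
P = B + -1.92·ex + -1.85·ey = (-0.4119,-5.6287)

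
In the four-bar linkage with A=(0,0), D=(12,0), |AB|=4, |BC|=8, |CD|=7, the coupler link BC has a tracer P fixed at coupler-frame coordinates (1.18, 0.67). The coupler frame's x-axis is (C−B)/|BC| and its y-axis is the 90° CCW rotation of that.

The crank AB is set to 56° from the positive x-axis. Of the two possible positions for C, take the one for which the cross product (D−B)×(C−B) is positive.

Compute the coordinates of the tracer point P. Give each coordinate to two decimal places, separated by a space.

3.04 4.41

A=(0,0), D=(12.00,0)
B = A + 4.00·(cos56°, sin56°) = (2.2368, 3.3162)
|BD| = 10.3110
circle(B,8.00) ∩ circle(D,7.00): a=5.8829, h=5.4214
  candidates: C₊=(9.5507,6.5575) cross=55.900; C₋=(6.0635,-3.7092) cross=-55.900
  mode + wants cross > 0 → take C=(9.5507,6.5575) (cross=55.900)
ex = (C−B)/|BC| = (0.9142,0.4052); ey = (-0.4052,0.9142)
P = B + 1.18·ex + 0.67·ey = (3.0441,4.4068)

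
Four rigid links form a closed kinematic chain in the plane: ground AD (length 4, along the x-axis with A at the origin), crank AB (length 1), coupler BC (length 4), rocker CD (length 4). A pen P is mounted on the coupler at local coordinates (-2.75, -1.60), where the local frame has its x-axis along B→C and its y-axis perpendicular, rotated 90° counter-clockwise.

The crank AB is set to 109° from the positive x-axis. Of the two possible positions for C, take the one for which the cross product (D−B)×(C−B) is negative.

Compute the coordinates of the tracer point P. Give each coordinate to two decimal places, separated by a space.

A=(0,0), D=(4.00,0)
B = A + 1.00·(cos109°, sin109°) = (-0.3256, 0.9455)
|BD| = 4.4277
circle(B,4.00) ∩ circle(D,4.00): a=2.2139, h=3.3315
  candidates: C₊=(2.5486,3.7274) cross=14.751; C₋=(1.1258,-2.7819) cross=-14.751
  mode - wants cross < 0 → take C=(1.1258,-2.7819) (cross=-14.751)
ex = (C−B)/|BC| = (0.3628,-0.9319); ey = (0.9319,0.3628)
P = B + -2.75·ex + -1.60·ey = (-2.8143,2.9276)

-2.81 2.93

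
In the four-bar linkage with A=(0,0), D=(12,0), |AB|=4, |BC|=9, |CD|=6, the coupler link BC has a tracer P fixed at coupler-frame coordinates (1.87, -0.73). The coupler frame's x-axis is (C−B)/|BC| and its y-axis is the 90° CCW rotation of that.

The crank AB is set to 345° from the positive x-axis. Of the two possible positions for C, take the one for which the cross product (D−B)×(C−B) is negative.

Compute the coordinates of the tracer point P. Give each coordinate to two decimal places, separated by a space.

A=(0,0), D=(12.00,0)
B = A + 4.00·(cos345°, sin345°) = (3.8637, -1.0353)
|BD| = 8.2019
circle(B,9.00) ∩ circle(D,6.00): a=6.8442, h=5.8444
  candidates: C₊=(9.9155,5.6263) cross=47.935; C₋=(11.3909,-5.9690) cross=-47.935
  mode - wants cross < 0 → take C=(11.3909,-5.9690) (cross=-47.935)
ex = (C−B)/|BC| = (0.8364,-0.5482); ey = (0.5482,0.8364)
P = B + 1.87·ex + -0.73·ey = (5.0275,-2.6709)

5.03 -2.67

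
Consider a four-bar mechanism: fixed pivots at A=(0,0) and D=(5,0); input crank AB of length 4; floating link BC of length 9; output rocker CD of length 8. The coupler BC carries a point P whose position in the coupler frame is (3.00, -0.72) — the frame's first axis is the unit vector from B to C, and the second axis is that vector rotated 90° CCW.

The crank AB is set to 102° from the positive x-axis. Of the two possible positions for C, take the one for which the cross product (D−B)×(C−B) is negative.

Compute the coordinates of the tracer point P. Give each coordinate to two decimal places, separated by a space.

-1.67 0.94

A=(0,0), D=(5.00,0)
B = A + 4.00·(cos102°, sin102°) = (-0.8316, 3.9126)
|BD| = 7.0226
circle(B,9.00) ∩ circle(D,8.00): a=4.7217, h=7.6620
  candidates: C₊=(7.3581,7.6446) cross=53.807; C₋=(-1.1795,-5.0807) cross=-53.807
  mode - wants cross < 0 → take C=(-1.1795,-5.0807) (cross=-53.807)
ex = (C−B)/|BC| = (-0.0387,-0.9993); ey = (0.9993,-0.0387)
P = B + 3.00·ex + -0.72·ey = (-1.6671,0.9427)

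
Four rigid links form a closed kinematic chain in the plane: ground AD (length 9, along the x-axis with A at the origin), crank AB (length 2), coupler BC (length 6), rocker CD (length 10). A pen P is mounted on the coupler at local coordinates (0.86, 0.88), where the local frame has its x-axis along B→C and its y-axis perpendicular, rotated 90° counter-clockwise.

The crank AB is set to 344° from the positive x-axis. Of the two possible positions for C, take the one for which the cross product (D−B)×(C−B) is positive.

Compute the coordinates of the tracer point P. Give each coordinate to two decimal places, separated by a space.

A=(0,0), D=(9.00,0)
B = A + 2.00·(cos344°, sin344°) = (1.9225, -0.5513)
|BD| = 7.0989
circle(B,6.00) ∩ circle(D,10.00): a=-0.9583, h=5.9230
  candidates: C₊=(0.5072,5.2794) cross=42.047; C₋=(1.4271,-6.5308) cross=-42.047
  mode + wants cross > 0 → take C=(0.5072,5.2794) (cross=42.047)
ex = (C−B)/|BC| = (-0.2359,0.9718); ey = (-0.9718,-0.2359)
P = B + 0.86·ex + 0.88·ey = (0.8645,0.0769)

0.86 0.08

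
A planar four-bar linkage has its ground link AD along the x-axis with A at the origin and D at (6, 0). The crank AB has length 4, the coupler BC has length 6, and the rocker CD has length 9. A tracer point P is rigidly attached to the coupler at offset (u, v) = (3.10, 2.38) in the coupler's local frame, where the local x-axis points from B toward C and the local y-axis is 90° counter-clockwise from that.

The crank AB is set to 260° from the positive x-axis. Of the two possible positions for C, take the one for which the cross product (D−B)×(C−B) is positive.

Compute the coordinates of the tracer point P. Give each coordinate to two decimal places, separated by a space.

A=(0,0), D=(6.00,0)
B = A + 4.00·(cos260°, sin260°) = (-0.6946, -3.9392)
|BD| = 7.7676
circle(B,6.00) ∩ circle(D,9.00): a=0.9871, h=5.9182
  candidates: C₊=(-2.8452,1.6621) cross=45.970; C₋=(3.1575,-8.5393) cross=-45.970
  mode + wants cross > 0 → take C=(-2.8452,1.6621) (cross=45.970)
ex = (C−B)/|BC| = (-0.3584,0.9336); ey = (-0.9336,-0.3584)
P = B + 3.10·ex + 2.38·ey = (-4.0276,-1.8983)

-4.03 -1.90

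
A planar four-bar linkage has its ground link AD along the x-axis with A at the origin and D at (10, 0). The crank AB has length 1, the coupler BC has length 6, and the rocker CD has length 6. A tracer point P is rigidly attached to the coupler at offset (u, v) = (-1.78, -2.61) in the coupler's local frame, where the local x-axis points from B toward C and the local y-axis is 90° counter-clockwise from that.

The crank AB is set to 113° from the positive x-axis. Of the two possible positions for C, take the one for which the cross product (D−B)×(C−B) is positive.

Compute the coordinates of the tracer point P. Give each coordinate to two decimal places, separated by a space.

-0.92 -2.19

A=(0,0), D=(10.00,0)
B = A + 1.00·(cos113°, sin113°) = (-0.3907, 0.9205)
|BD| = 10.4314
circle(B,6.00) ∩ circle(D,6.00): a=5.2157, h=2.9659
  candidates: C₊=(5.0664,3.4145) cross=30.938; C₋=(4.5429,-2.4940) cross=-30.938
  mode + wants cross > 0 → take C=(5.0664,3.4145) (cross=30.938)
ex = (C−B)/|BC| = (0.9095,0.4157); ey = (-0.4157,0.9095)
P = B + -1.78·ex + -2.61·ey = (-0.9248,-2.1932)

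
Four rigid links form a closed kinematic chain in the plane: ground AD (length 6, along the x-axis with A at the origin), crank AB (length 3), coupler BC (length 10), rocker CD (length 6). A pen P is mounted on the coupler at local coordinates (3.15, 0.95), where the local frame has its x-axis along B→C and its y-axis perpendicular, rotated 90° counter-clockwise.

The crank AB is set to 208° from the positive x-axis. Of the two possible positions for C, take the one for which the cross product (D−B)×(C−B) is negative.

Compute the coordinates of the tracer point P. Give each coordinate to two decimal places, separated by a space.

A=(0,0), D=(6.00,0)
B = A + 3.00·(cos208°, sin208°) = (-2.6488, -1.4084)
|BD| = 8.7628
circle(B,10.00) ∩ circle(D,6.00): a=8.0332, h=5.9555
  candidates: C₊=(4.3227,5.7608) cross=52.186; C₋=(6.2371,-5.9953) cross=-52.186
  mode - wants cross < 0 → take C=(6.2371,-5.9953) (cross=-52.186)
ex = (C−B)/|BC| = (0.8886,-0.4587); ey = (0.4587,0.8886)
P = B + 3.15·ex + 0.95·ey = (0.5860,-2.0091)

0.59 -2.01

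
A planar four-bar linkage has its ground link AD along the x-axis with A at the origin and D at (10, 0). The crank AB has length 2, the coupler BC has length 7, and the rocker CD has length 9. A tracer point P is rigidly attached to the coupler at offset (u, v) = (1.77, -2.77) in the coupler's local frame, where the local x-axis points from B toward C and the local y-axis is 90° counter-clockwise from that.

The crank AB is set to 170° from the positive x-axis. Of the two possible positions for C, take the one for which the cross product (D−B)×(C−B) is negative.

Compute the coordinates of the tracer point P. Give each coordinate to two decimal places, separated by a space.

A=(0,0), D=(10.00,0)
B = A + 2.00·(cos170°, sin170°) = (-1.9696, 0.3473)
|BD| = 11.9747
circle(B,7.00) ∩ circle(D,9.00): a=4.6512, h=5.2313
  candidates: C₊=(2.8313,5.4415) cross=62.643; C₋=(2.5279,-5.0167) cross=-62.643
  mode - wants cross < 0 → take C=(2.5279,-5.0167) (cross=-62.643)
ex = (C−B)/|BC| = (0.6425,-0.7663); ey = (0.7663,0.6425)
P = B + 1.77·ex + -2.77·ey = (-2.9550,-2.7888)

-2.96 -2.79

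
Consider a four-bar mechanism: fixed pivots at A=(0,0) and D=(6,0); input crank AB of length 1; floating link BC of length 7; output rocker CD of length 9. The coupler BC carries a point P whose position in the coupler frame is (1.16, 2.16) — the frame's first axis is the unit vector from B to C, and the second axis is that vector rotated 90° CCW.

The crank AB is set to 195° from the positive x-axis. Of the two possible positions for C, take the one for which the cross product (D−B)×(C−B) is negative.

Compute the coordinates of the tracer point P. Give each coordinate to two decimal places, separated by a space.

1.39 -0.95

A=(0,0), D=(6.00,0)
B = A + 1.00·(cos195°, sin195°) = (-0.9659, -0.2588)
|BD| = 6.9707
circle(B,7.00) ∩ circle(D,9.00): a=1.1901, h=6.8981
  candidates: C₊=(-0.0328,6.6787) cross=48.085; C₋=(0.4794,-7.1080) cross=-48.085
  mode - wants cross < 0 → take C=(0.4794,-7.1080) (cross=-48.085)
ex = (C−B)/|BC| = (0.2065,-0.9785); ey = (0.9785,0.2065)
P = B + 1.16·ex + 2.16·ey = (1.3870,-0.9478)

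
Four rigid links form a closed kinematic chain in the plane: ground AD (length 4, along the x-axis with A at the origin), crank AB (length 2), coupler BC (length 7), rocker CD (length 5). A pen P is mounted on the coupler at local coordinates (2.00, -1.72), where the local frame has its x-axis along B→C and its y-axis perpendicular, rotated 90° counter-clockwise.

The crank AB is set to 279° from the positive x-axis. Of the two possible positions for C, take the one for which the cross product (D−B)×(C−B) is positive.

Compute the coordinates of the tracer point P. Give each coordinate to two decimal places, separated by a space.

A=(0,0), D=(4.00,0)
B = A + 2.00·(cos279°, sin279°) = (0.3129, -1.9754)
|BD| = 4.1829
circle(B,7.00) ∩ circle(D,5.00): a=4.9603, h=4.9392
  candidates: C₊=(2.3527,4.7208) cross=20.660; C₋=(7.0177,-3.9867) cross=-20.660
  mode + wants cross > 0 → take C=(2.3527,4.7208) (cross=20.660)
ex = (C−B)/|BC| = (0.2914,0.9566); ey = (-0.9566,0.2914)
P = B + 2.00·ex + -1.72·ey = (2.5410,-0.5634)

2.54 -0.56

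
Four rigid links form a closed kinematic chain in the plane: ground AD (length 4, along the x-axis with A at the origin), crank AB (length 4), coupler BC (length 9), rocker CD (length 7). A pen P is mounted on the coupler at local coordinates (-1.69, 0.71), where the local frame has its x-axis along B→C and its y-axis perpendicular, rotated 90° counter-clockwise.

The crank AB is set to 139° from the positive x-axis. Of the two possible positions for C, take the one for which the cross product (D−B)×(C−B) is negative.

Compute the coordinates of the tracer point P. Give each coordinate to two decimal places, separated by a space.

A=(0,0), D=(4.00,0)
B = A + 4.00·(cos139°, sin139°) = (-3.0188, 2.6242)
|BD| = 7.4934
circle(B,9.00) ∩ circle(D,7.00): a=5.8819, h=6.8120
  candidates: C₊=(4.8762,6.9449) cross=51.045; C₋=(0.1050,-5.8162) cross=-51.045
  mode - wants cross < 0 → take C=(0.1050,-5.8162) (cross=-51.045)
ex = (C−B)/|BC| = (0.3471,-0.9378); ey = (0.9378,0.3471)
P = B + -1.69·ex + 0.71·ey = (-2.9396,4.4556)

-2.94 4.46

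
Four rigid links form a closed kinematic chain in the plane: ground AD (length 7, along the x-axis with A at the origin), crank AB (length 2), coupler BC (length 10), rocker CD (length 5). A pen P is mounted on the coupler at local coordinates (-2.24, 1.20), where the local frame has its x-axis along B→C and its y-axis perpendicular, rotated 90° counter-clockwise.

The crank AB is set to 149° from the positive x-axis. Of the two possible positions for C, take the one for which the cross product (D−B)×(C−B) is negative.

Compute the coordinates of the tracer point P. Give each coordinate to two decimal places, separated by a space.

-2.79 3.33

A=(0,0), D=(7.00,0)
B = A + 2.00·(cos149°, sin149°) = (-1.7143, 1.0301)
|BD| = 8.7750
circle(B,10.00) ∩ circle(D,5.00): a=8.6610, h=4.9987
  candidates: C₊=(7.4736,4.9775) cross=43.864; C₋=(6.3000,-4.9508) cross=-43.864
  mode - wants cross < 0 → take C=(6.3000,-4.9508) (cross=-43.864)
ex = (C−B)/|BC| = (0.8014,-0.5981); ey = (0.5981,0.8014)
P = B + -2.24·ex + 1.20·ey = (-2.7918,3.3315)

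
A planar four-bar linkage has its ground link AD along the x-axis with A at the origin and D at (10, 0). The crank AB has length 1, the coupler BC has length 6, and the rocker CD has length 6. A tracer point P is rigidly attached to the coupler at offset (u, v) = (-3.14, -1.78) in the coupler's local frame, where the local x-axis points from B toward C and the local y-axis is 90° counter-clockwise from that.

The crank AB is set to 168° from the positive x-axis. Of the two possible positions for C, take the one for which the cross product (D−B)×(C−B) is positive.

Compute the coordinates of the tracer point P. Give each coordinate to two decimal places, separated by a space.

A=(0,0), D=(10.00,0)
B = A + 1.00·(cos168°, sin168°) = (-0.9781, 0.2079)
|BD| = 10.9801
circle(B,6.00) ∩ circle(D,6.00): a=5.4901, h=2.4206
  candidates: C₊=(4.5568,2.5241) cross=26.578; C₋=(4.4651,-2.3162) cross=-26.578
  mode + wants cross > 0 → take C=(4.5568,2.5241) (cross=26.578)
ex = (C−B)/|BC| = (0.9225,0.3860); ey = (-0.3860,0.9225)
P = B + -3.14·ex + -1.78·ey = (-3.1876,-2.6463)

-3.19 -2.65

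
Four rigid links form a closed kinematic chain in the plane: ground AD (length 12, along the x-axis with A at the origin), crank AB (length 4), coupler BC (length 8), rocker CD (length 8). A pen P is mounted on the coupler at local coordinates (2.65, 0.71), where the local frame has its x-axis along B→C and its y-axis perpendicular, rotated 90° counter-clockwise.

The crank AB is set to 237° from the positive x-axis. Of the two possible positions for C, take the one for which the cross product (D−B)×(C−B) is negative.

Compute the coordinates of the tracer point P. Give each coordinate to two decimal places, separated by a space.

0.56 -3.17

A=(0,0), D=(12.00,0)
B = A + 4.00·(cos237°, sin237°) = (-2.1786, -3.3547)
|BD| = 14.5700
circle(B,8.00) ∩ circle(D,8.00): a=7.2850, h=3.3059
  candidates: C₊=(4.1496,1.5397) cross=48.166; C₋=(5.6719,-4.8944) cross=-48.166
  mode - wants cross < 0 → take C=(5.6719,-4.8944) (cross=-48.166)
ex = (C−B)/|BC| = (0.9813,-0.1925); ey = (0.1925,0.9813)
P = B + 2.65·ex + 0.71·ey = (0.5585,-3.1680)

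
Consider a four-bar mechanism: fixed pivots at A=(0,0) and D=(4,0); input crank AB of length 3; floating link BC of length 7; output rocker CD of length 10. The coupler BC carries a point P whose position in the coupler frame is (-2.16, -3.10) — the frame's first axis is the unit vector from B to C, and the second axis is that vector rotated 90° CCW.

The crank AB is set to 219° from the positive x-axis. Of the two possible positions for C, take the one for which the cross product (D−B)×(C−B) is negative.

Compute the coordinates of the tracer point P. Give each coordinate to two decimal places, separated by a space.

-5.81 -0.42

A=(0,0), D=(4.00,0)
B = A + 3.00·(cos219°, sin219°) = (-2.3314, -1.8880)
|BD| = 6.6069
circle(B,7.00) ∩ circle(D,10.00): a=-0.5561, h=6.9779
  candidates: C₊=(-4.8583,4.6400) cross=46.102; C₋=(-0.8704,-8.7338) cross=-46.102
  mode - wants cross < 0 → take C=(-0.8704,-8.7338) (cross=-46.102)
ex = (C−B)/|BC| = (0.2087,-0.9780); ey = (0.9780,0.2087)
P = B + -2.16·ex + -3.10·ey = (-5.8140,-0.4226)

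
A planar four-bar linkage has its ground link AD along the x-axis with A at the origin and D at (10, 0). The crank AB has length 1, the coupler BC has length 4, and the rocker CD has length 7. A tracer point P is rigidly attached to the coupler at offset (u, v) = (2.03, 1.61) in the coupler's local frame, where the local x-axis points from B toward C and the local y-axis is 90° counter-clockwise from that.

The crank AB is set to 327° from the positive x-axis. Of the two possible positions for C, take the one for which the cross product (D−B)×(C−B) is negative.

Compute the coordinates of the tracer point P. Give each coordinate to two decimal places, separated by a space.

A=(0,0), D=(10.00,0)
B = A + 1.00·(cos327°, sin327°) = (0.8387, -0.5446)
|BD| = 9.1775
circle(B,4.00) ∩ circle(D,7.00): a=2.7909, h=2.8655
  candidates: C₊=(3.4546,2.4814) cross=26.298; C₋=(3.7947,-3.2394) cross=-26.298
  mode - wants cross < 0 → take C=(3.7947,-3.2394) (cross=-26.298)
ex = (C−B)/|BC| = (0.7390,-0.6737); ey = (0.6737,0.7390)
P = B + 2.03·ex + 1.61·ey = (3.4235,-0.7225)

3.42 -0.72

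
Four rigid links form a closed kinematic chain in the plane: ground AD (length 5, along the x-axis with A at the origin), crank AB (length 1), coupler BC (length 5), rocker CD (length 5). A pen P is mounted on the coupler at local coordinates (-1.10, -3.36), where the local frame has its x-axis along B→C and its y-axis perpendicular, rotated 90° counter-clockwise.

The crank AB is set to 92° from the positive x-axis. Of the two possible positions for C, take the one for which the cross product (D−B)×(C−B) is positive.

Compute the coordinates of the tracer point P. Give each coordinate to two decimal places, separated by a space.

1.72 -2.07

A=(0,0), D=(5.00,0)
B = A + 1.00·(cos92°, sin92°) = (-0.0349, 0.9994)
|BD| = 5.1331
circle(B,5.00) ∩ circle(D,5.00): a=2.5666, h=4.2910
  candidates: C₊=(3.3180,4.7086) cross=22.026; C₋=(1.6471,-3.7092) cross=-22.026
  mode + wants cross > 0 → take C=(3.3180,4.7086) (cross=22.026)
ex = (C−B)/|BC| = (0.6706,0.7418); ey = (-0.7418,0.6706)
P = B + -1.10·ex + -3.36·ey = (1.7200,-2.0698)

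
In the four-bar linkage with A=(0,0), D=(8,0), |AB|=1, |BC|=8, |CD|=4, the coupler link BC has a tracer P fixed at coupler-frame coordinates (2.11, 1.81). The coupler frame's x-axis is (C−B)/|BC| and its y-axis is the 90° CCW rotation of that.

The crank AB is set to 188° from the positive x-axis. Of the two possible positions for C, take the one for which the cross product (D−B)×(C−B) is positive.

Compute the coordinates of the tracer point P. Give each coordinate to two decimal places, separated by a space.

0.05 2.44

A=(0,0), D=(8.00,0)
B = A + 1.00·(cos188°, sin188°) = (-0.9903, -0.1392)
|BD| = 8.9913
circle(B,8.00) ∩ circle(D,4.00): a=7.1649, h=3.5587
  candidates: C₊=(6.1187,3.5300) cross=31.997; C₋=(6.2289,-3.5865) cross=-31.997
  mode + wants cross > 0 → take C=(6.1187,3.5300) (cross=31.997)
ex = (C−B)/|BC| = (0.8886,0.4586); ey = (-0.4586,0.8886)
P = B + 2.11·ex + 1.81·ey = (0.0546,2.4370)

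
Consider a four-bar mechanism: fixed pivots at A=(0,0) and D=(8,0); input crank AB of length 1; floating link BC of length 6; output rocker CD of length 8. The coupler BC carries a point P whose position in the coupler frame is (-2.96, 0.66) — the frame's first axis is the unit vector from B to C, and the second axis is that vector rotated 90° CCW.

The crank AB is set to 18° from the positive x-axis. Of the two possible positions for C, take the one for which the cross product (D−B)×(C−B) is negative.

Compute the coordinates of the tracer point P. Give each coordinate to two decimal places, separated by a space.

A=(0,0), D=(8.00,0)
B = A + 1.00·(cos18°, sin18°) = (0.9511, 0.3090)
|BD| = 7.0557
circle(B,6.00) ∩ circle(D,8.00): a=1.5436, h=5.7980
  candidates: C₊=(2.7472,6.0339) cross=40.909; C₋=(2.2393,-5.5511) cross=-40.909
  mode - wants cross < 0 → take C=(2.2393,-5.5511) (cross=-40.909)
ex = (C−B)/|BC| = (0.2147,-0.9767); ey = (0.9767,0.2147)
P = B + -2.96·ex + 0.66·ey = (0.9601,3.3417)

0.96 3.34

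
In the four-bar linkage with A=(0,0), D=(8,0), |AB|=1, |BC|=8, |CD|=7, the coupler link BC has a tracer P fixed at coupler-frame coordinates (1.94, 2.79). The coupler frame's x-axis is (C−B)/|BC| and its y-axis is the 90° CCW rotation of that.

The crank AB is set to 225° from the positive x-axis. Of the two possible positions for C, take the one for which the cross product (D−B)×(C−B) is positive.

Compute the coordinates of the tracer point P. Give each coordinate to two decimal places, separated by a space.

A=(0,0), D=(8.00,0)
B = A + 1.00·(cos225°, sin225°) = (-0.7071, -0.7071)
|BD| = 8.7358
circle(B,8.00) ∩ circle(D,7.00): a=5.2264, h=6.0568
  candidates: C₊=(4.0119,5.7528) cross=52.911; C₋=(4.9924,-6.3210) cross=-52.911
  mode + wants cross > 0 → take C=(4.0119,5.7528) (cross=52.911)
ex = (C−B)/|BC| = (0.5899,0.8075); ey = (-0.8075,0.5899)
P = B + 1.94·ex + 2.79·ey = (-1.8157,2.5052)

-1.82 2.51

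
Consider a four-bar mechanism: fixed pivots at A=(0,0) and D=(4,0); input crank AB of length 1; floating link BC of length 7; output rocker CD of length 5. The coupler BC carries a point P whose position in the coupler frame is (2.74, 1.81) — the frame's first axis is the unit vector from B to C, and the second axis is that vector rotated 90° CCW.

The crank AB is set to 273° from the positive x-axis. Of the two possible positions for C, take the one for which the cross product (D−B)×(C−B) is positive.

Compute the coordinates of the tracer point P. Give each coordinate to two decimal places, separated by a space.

-0.08 2.28

A=(0,0), D=(4.00,0)
B = A + 1.00·(cos273°, sin273°) = (0.0523, -0.9986)
|BD| = 4.0720
circle(B,7.00) ∩ circle(D,5.00): a=4.9830, h=4.9163
  candidates: C₊=(3.6774,4.9896) cross=20.019; C₋=(6.0888,-4.5428) cross=-20.019
  mode + wants cross > 0 → take C=(3.6774,4.9896) (cross=20.019)
ex = (C−B)/|BC| = (0.5179,0.8555); ey = (-0.8555,0.5179)
P = B + 2.74·ex + 1.81·ey = (-0.0771,2.2827)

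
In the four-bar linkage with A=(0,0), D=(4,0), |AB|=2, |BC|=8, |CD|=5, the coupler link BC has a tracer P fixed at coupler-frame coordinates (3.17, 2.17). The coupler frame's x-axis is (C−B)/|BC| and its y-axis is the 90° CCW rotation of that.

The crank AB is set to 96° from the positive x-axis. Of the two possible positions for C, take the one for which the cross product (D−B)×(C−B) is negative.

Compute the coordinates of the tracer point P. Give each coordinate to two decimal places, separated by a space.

3.23 0.28

A=(0,0), D=(4.00,0)
B = A + 2.00·(cos96°, sin96°) = (-0.2091, 1.9890)
|BD| = 4.6554
circle(B,8.00) ∩ circle(D,5.00): a=6.5164, h=4.6408
  candidates: C₊=(7.6654,3.4007) cross=21.604; C₋=(3.6998,-4.9910) cross=-21.604
  mode - wants cross < 0 → take C=(3.6998,-4.9910) (cross=-21.604)
ex = (C−B)/|BC| = (0.4886,-0.8725); ey = (0.8725,0.4886)
P = B + 3.17·ex + 2.17·ey = (3.2332,0.2835)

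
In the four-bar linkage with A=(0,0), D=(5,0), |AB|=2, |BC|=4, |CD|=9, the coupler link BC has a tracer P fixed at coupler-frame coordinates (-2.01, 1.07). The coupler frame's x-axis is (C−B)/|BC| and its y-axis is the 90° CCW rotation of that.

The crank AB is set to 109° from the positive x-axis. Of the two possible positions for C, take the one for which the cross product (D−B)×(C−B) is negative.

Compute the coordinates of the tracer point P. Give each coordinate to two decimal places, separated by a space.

A=(0,0), D=(5.00,0)
B = A + 2.00·(cos109°, sin109°) = (-0.6511, 1.8910)
|BD| = 5.9591
circle(B,4.00) ∩ circle(D,9.00): a=-2.4742, h=3.1430
  candidates: C₊=(-2.0001,5.6567) cross=18.729; C₋=(-3.9949,-0.3043) cross=-18.729
  mode - wants cross < 0 → take C=(-3.9949,-0.3043) (cross=-18.729)
ex = (C−B)/|BC| = (-0.8359,-0.5488); ey = (0.5488,-0.8359)
P = B + -2.01·ex + 1.07·ey = (1.6163,2.0998)

1.62 2.10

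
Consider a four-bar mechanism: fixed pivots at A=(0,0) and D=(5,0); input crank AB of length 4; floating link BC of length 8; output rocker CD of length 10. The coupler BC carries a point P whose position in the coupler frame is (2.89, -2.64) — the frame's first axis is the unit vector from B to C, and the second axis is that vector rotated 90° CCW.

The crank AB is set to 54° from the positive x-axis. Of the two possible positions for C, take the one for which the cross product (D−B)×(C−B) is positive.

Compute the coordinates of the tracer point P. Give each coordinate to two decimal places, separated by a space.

A=(0,0), D=(5.00,0)
B = A + 4.00·(cos54°, sin54°) = (2.3511, 3.2361)
|BD| = 4.1819
circle(B,8.00) ∩ circle(D,10.00): a=-2.2133, h=7.6877
  candidates: C₊=(6.8982,9.8182) cross=32.150; C₋=(-4.9997,0.0793) cross=-32.150
  mode + wants cross > 0 → take C=(6.8982,9.8182) (cross=32.150)
ex = (C−B)/|BC| = (0.5684,0.8228); ey = (-0.8228,0.5684)
P = B + 2.89·ex + -2.64·ey = (6.1659,4.1133)

6.17 4.11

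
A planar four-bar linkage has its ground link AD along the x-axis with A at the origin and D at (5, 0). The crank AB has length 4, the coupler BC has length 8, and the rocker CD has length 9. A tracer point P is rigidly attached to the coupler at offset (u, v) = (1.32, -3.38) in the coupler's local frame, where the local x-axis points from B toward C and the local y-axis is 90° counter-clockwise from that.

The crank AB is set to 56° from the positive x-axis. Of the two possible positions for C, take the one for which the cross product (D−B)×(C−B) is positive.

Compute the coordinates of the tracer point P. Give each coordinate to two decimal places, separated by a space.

A=(0,0), D=(5.00,0)
B = A + 4.00·(cos56°, sin56°) = (2.2368, 3.3162)
|BD| = 4.3165
circle(B,8.00) ∩ circle(D,9.00): a=0.1891, h=7.9978
  candidates: C₊=(8.5021,8.2907) cross=34.522; C₋=(-3.7865,-1.9489) cross=-34.522
  mode + wants cross > 0 → take C=(8.5021,8.2907) (cross=34.522)
ex = (C−B)/|BC| = (0.7832,0.6218); ey = (-0.6218,0.7832)
P = B + 1.32·ex + -3.38·ey = (5.3723,1.4899)

5.37 1.49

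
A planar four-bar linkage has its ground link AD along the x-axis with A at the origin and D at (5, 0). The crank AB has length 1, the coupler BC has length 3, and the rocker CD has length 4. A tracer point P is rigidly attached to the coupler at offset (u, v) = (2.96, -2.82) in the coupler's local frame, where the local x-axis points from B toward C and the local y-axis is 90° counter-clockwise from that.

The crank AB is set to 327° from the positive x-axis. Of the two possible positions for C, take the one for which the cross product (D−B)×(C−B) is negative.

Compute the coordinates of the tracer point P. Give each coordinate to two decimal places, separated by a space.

A=(0,0), D=(5.00,0)
B = A + 1.00·(cos327°, sin327°) = (0.8387, -0.5446)
|BD| = 4.1968
circle(B,3.00) ∩ circle(D,4.00): a=1.2644, h=2.7205
  candidates: C₊=(1.7394,2.3170) cross=11.417; C₋=(2.4455,-3.0781) cross=-11.417
  mode - wants cross < 0 → take C=(2.4455,-3.0781) (cross=-11.417)
ex = (C−B)/|BC| = (0.5356,-0.8445); ey = (0.8445,0.5356)
P = B + 2.96·ex + -2.82·ey = (0.0426,-4.5547)

0.04 -4.55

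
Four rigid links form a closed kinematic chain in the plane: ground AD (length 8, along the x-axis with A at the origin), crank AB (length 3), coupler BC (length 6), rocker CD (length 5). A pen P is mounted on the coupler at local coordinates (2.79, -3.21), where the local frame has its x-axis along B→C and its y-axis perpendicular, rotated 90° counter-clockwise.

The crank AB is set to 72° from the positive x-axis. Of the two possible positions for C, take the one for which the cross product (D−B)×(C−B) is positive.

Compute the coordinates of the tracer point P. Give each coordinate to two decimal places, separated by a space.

4.61 0.72

A=(0,0), D=(8.00,0)
B = A + 3.00·(cos72°, sin72°) = (0.9271, 2.8532)
|BD| = 7.6267
circle(B,6.00) ∩ circle(D,5.00): a=4.5345, h=3.9291
  candidates: C₊=(6.6022,4.8006) cross=29.967; C₋=(3.6624,-2.4870) cross=-29.967
  mode + wants cross > 0 → take C=(6.6022,4.8006) (cross=29.967)
ex = (C−B)/|BC| = (0.9459,0.3246); ey = (-0.3246,0.9459)
P = B + 2.79·ex + -3.21·ey = (4.6079,0.7225)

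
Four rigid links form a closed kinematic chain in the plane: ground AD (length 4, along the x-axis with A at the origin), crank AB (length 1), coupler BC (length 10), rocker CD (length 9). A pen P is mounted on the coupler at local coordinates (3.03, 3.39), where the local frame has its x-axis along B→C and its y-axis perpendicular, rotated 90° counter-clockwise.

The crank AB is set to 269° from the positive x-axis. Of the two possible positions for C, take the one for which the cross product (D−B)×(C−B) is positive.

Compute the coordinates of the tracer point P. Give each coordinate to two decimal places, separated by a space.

-2.71 2.66

A=(0,0), D=(4.00,0)
B = A + 1.00·(cos269°, sin269°) = (-0.0175, -0.9998)
|BD| = 4.1400
circle(B,10.00) ∩ circle(D,9.00): a=4.3647, h=8.9972
  candidates: C₊=(2.0451,8.7851) cross=37.248; C₋=(6.3909,-8.6766) cross=-37.248
  mode + wants cross > 0 → take C=(2.0451,8.7851) (cross=37.248)
ex = (C−B)/|BC| = (0.2063,0.9785); ey = (-0.9785,0.2063)
P = B + 3.03·ex + 3.39·ey = (-2.7096,2.6642)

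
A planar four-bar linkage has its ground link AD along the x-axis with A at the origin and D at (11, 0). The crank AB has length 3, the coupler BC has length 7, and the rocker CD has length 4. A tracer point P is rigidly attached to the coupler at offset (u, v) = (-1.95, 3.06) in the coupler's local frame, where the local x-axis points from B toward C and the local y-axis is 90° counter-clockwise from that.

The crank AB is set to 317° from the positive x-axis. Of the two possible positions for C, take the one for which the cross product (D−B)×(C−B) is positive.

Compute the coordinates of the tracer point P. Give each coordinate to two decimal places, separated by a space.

A=(0,0), D=(11.00,0)
B = A + 3.00·(cos317°, sin317°) = (2.1941, -2.0460)
|BD| = 9.0405
circle(B,7.00) ∩ circle(D,4.00): a=6.3454, h=2.9557
  candidates: C₊=(7.7059,2.2691) cross=26.721; C₋=(9.0437,-3.4890) cross=-26.721
  mode + wants cross > 0 → take C=(7.7059,2.2691) (cross=26.721)
ex = (C−B)/|BC| = (0.7874,0.6164); ey = (-0.6164,0.7874)
P = B + -1.95·ex + 3.06·ey = (-1.2277,-0.8386)

-1.23 -0.84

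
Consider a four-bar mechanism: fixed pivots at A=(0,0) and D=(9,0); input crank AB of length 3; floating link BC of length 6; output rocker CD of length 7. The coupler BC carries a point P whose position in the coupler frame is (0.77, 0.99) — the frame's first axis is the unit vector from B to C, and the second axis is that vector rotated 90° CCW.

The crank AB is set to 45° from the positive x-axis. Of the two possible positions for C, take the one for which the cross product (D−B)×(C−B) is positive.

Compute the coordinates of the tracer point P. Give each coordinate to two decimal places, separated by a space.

1.94 3.36

A=(0,0), D=(9.00,0)
B = A + 3.00·(cos45°, sin45°) = (2.1213, 2.1213)
|BD| = 7.1983
circle(B,6.00) ∩ circle(D,7.00): a=2.6962, h=5.3601
  candidates: C₊=(6.2774,6.4488) cross=38.584; C₋=(3.1182,-3.7953) cross=-38.584
  mode + wants cross > 0 → take C=(6.2774,6.4488) (cross=38.584)
ex = (C−B)/|BC| = (0.6927,0.7212); ey = (-0.7212,0.6927)
P = B + 0.77·ex + 0.99·ey = (1.9406,3.3624)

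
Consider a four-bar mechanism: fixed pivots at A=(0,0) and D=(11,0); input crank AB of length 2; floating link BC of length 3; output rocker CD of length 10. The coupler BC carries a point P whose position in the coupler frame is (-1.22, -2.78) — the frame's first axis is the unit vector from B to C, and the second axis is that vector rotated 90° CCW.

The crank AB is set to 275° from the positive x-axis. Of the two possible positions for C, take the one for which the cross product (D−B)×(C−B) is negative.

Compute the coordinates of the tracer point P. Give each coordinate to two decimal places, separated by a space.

A=(0,0), D=(11.00,0)
B = A + 2.00·(cos275°, sin275°) = (0.1743, -1.9924)
|BD| = 11.0075
circle(B,3.00) ∩ circle(D,10.00): a=1.3702, h=2.6688
  candidates: C₊=(1.0388,0.8803) cross=29.377; C₋=(2.0049,-4.3691) cross=-29.377
  mode - wants cross < 0 → take C=(2.0049,-4.3691) (cross=-29.377)
ex = (C−B)/|BC| = (0.6102,-0.7922); ey = (0.7922,0.6102)
P = B + -1.22·ex + -2.78·ey = (-2.7726,-2.7223)

-2.77 -2.72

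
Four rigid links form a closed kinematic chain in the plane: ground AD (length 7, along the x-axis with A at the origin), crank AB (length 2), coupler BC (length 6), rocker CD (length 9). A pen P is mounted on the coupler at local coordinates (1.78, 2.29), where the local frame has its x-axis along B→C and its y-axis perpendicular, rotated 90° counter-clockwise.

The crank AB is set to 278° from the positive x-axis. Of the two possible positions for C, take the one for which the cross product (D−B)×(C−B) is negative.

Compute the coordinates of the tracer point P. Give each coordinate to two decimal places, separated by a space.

3.03 -2.91

A=(0,0), D=(7.00,0)
B = A + 2.00·(cos278°, sin278°) = (0.2783, -1.9805)
|BD| = 7.0074
circle(B,6.00) ∩ circle(D,9.00): a=0.2928, h=5.9929
  candidates: C₊=(-1.1346,3.8507) cross=41.994; C₋=(2.2530,-7.6463) cross=-41.994
  mode - wants cross < 0 → take C=(2.2530,-7.6463) (cross=-41.994)
ex = (C−B)/|BC| = (0.3291,-0.9443); ey = (0.9443,0.3291)
P = B + 1.78·ex + 2.29·ey = (3.0266,-2.9077)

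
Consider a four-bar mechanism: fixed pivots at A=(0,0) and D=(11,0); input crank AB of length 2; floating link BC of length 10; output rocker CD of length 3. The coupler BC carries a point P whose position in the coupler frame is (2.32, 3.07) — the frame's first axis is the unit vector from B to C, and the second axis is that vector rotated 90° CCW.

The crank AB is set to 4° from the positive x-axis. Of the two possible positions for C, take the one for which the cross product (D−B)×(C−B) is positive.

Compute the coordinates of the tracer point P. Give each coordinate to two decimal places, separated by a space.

3.36 3.74

A=(0,0), D=(11.00,0)
B = A + 2.00·(cos4°, sin4°) = (1.9951, 0.1395)
|BD| = 9.0060
circle(B,10.00) ∩ circle(D,3.00): a=9.5552, h=2.9493
  candidates: C₊=(11.5949,2.9404) cross=26.561; C₋=(11.5035,-2.9574) cross=-26.561
  mode + wants cross > 0 → take C=(11.5949,2.9404) (cross=26.561)
ex = (C−B)/|BC| = (0.9600,0.2801); ey = (-0.2801,0.9600)
P = B + 2.32·ex + 3.07·ey = (3.3624,3.7364)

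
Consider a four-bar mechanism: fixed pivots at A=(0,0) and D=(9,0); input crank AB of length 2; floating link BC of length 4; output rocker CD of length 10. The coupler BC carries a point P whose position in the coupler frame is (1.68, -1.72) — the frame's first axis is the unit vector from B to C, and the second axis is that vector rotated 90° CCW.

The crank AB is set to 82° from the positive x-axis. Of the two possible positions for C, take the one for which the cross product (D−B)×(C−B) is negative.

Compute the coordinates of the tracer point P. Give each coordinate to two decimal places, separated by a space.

A=(0,0), D=(9.00,0)
B = A + 2.00·(cos82°, sin82°) = (0.2783, 1.9805)
|BD| = 8.9437
circle(B,4.00) ∩ circle(D,10.00): a=-0.2242, h=3.9937
  candidates: C₊=(0.9441,5.9247) cross=35.719; C₋=(-0.8247,-1.8644) cross=-35.719
  mode - wants cross < 0 → take C=(-0.8247,-1.8644) (cross=-35.719)
ex = (C−B)/|BC| = (-0.2758,-0.9612); ey = (0.9612,-0.2758)
P = B + 1.68·ex + -1.72·ey = (-1.8382,0.8400)

-1.84 0.84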